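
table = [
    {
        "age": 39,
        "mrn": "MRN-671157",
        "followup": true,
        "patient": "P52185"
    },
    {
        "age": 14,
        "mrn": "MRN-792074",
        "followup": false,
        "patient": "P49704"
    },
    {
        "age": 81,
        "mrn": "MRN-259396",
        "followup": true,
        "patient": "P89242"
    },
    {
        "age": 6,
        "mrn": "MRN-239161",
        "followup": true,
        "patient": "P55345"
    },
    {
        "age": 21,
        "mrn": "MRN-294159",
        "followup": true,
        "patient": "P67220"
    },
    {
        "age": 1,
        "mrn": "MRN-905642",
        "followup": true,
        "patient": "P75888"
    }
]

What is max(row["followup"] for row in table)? True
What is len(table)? 6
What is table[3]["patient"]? "P55345"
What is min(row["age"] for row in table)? 1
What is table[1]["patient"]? "P49704"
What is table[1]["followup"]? False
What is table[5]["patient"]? "P75888"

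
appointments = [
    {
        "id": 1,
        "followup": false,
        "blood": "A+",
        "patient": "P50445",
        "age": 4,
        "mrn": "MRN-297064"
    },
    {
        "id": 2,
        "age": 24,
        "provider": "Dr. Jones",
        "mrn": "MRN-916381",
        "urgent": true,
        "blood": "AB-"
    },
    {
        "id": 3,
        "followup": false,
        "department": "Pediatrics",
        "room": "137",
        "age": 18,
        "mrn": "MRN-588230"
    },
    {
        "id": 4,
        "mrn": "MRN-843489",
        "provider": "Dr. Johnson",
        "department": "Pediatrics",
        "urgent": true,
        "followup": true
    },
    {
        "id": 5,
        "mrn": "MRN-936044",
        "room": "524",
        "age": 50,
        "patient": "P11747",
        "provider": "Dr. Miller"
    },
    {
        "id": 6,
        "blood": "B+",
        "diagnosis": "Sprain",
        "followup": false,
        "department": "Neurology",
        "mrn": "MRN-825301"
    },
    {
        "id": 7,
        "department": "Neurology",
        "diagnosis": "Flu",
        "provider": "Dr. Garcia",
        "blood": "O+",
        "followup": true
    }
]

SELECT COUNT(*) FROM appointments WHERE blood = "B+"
1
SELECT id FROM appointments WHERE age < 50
[1, 2, 3]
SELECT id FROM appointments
[1, 2, 3, 4, 5, 6, 7]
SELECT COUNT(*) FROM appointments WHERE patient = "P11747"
1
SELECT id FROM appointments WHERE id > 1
[2, 3, 4, 5, 6, 7]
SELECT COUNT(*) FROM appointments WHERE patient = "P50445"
1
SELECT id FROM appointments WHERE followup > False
[4, 7]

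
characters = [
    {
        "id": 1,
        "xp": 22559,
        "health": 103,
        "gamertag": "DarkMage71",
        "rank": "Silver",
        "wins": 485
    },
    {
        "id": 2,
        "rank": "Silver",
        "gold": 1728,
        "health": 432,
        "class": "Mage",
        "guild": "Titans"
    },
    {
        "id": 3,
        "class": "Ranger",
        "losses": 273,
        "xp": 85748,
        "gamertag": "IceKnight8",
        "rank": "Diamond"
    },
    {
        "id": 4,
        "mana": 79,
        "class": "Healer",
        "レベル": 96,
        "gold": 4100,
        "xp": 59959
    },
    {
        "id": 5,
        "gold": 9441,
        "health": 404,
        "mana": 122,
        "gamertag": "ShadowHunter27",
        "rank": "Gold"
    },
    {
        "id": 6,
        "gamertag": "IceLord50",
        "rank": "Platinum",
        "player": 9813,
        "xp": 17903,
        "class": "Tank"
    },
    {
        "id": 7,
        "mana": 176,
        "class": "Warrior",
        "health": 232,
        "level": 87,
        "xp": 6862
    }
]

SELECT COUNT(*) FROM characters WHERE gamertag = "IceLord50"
1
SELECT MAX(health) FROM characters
432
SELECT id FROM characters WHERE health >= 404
[2, 5]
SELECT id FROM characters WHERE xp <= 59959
[1, 4, 6, 7]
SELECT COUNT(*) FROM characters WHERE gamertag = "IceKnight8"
1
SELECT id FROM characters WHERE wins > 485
[]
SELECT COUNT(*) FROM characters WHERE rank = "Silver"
2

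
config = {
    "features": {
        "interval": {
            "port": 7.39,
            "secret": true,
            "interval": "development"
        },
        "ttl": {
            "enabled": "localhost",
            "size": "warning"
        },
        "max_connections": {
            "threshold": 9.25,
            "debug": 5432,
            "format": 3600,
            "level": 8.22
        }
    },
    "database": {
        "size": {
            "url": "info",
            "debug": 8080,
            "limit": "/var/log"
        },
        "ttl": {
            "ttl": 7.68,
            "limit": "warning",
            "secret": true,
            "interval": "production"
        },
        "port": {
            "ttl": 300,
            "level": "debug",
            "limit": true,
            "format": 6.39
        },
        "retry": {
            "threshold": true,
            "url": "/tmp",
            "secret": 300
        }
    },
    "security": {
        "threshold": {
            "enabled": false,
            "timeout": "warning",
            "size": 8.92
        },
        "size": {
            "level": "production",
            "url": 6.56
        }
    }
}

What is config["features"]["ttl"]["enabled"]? "localhost"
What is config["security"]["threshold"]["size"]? 8.92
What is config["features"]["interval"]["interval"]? "development"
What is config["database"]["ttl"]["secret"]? True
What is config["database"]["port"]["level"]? "debug"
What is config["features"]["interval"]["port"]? 7.39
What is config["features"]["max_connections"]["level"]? 8.22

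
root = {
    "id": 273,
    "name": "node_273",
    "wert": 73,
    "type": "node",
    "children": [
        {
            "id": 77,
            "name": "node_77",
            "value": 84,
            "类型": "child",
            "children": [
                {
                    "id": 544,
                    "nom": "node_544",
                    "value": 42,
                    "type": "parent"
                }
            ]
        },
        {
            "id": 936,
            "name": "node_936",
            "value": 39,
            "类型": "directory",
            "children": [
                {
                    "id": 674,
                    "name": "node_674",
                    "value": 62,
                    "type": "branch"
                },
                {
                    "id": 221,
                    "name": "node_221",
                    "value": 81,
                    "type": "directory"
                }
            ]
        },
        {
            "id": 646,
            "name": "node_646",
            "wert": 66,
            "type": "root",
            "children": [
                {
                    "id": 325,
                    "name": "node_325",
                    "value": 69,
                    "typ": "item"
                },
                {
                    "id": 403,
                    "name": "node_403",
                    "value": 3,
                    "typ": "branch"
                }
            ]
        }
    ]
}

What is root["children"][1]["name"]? "node_936"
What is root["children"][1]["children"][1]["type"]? "directory"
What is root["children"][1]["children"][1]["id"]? 221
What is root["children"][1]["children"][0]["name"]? "node_674"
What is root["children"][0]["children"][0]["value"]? 42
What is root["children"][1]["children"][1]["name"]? "node_221"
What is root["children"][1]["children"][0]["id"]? 674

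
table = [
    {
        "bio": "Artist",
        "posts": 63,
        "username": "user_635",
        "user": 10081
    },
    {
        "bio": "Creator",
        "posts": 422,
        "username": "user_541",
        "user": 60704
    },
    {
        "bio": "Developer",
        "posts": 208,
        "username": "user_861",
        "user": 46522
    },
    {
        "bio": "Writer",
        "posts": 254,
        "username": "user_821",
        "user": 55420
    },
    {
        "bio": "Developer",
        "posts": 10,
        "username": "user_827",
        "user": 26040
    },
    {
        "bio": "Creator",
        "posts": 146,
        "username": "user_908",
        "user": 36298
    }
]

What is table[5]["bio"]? "Creator"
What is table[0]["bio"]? "Artist"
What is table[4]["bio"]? "Developer"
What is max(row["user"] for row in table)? 60704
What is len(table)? 6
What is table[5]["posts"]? 146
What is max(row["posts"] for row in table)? 422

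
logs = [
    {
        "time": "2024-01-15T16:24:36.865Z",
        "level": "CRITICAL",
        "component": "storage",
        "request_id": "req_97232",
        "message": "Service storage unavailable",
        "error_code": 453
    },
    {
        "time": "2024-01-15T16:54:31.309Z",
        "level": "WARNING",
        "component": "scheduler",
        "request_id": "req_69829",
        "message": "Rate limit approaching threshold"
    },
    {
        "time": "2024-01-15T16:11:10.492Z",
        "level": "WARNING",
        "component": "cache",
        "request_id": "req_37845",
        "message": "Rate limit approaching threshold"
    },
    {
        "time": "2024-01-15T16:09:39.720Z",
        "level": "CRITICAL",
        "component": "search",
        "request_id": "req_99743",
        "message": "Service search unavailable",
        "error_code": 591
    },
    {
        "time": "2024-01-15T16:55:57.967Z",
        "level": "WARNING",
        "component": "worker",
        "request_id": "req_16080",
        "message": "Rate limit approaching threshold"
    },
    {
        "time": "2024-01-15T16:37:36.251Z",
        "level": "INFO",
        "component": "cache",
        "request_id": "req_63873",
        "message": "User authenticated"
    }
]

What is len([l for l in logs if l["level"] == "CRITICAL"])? 2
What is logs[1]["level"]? "WARNING"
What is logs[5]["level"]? "INFO"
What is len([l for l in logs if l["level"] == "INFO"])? 1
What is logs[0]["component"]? "storage"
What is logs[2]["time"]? "2024-01-15T16:11:10.492Z"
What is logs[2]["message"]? "Rate limit approaching threshold"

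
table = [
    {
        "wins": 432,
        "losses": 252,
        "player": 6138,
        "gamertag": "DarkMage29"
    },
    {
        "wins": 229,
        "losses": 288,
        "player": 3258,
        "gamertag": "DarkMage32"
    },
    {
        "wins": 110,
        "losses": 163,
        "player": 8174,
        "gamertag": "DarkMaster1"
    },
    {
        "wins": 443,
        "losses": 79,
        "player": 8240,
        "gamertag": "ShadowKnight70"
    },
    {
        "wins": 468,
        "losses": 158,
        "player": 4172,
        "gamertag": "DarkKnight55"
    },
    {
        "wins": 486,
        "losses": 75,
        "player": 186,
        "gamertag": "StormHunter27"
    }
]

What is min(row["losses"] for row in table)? 75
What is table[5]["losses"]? 75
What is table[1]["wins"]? 229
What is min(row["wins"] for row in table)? 110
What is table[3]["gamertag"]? "ShadowKnight70"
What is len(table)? 6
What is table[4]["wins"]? 468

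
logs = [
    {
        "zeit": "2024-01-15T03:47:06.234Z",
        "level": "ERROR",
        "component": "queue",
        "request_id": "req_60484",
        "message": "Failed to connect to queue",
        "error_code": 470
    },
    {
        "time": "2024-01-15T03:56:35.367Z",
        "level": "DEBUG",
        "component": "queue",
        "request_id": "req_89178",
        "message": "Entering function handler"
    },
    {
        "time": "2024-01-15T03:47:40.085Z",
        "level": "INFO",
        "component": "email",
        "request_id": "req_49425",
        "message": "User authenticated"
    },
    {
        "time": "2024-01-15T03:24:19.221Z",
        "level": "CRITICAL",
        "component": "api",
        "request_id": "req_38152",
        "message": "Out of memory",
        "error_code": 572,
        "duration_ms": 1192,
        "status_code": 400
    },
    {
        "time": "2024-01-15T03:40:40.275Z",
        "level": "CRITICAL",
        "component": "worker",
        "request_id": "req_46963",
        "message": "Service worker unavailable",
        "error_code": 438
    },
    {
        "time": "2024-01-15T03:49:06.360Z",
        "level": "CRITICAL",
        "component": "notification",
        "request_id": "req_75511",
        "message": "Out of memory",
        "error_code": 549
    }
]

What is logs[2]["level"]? "INFO"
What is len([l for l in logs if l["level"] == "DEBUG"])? 1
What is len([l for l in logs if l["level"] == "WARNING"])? 0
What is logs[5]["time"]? "2024-01-15T03:49:06.360Z"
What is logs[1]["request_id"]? "req_89178"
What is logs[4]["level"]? "CRITICAL"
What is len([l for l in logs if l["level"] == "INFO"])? 1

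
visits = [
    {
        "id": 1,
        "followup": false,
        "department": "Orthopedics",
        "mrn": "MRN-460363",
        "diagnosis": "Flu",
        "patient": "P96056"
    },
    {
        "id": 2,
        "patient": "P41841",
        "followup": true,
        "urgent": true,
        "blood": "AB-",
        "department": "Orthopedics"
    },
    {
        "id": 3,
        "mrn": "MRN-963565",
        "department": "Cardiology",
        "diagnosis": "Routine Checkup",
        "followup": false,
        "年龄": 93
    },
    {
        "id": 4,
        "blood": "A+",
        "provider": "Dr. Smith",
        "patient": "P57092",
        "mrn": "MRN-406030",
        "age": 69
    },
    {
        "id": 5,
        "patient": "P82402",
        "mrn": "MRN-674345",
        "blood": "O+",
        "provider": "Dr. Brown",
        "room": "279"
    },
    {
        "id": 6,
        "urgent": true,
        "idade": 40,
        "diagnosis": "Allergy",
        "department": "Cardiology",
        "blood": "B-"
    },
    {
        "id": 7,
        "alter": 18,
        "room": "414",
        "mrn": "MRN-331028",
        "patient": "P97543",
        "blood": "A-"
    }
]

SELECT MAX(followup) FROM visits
True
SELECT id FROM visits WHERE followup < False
[]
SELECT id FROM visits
[1, 2, 3, 4, 5, 6, 7]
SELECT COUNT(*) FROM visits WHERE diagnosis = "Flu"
1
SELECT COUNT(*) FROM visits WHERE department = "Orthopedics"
2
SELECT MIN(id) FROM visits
1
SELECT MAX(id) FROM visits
7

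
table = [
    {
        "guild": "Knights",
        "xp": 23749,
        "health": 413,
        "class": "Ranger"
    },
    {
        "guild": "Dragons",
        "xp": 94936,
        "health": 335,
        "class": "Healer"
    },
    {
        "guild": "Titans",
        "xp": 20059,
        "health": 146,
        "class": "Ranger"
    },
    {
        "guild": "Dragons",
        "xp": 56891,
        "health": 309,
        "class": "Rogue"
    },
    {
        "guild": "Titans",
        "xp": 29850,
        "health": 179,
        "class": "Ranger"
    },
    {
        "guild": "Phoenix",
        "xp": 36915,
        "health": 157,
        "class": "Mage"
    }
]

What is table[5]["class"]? "Mage"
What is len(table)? 6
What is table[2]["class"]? "Ranger"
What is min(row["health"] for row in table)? 146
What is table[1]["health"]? 335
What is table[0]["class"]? "Ranger"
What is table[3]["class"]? "Rogue"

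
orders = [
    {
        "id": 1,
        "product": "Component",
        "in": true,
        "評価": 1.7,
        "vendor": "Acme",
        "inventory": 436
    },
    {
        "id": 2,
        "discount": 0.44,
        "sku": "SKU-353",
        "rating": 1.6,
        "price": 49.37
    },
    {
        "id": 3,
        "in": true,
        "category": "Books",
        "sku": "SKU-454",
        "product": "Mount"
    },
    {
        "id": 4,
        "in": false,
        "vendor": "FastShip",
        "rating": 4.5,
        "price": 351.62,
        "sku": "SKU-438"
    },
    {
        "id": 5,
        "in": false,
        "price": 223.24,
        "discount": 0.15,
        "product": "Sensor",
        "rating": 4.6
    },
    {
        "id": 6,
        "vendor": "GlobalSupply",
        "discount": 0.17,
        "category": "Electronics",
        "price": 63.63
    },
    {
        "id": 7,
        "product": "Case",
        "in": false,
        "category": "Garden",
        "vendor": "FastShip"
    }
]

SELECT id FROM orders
[1, 2, 3, 4, 5, 6, 7]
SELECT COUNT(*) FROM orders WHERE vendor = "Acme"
1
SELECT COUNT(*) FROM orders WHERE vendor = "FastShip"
2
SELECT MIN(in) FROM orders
False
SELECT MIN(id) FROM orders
1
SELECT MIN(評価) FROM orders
1.7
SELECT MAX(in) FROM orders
True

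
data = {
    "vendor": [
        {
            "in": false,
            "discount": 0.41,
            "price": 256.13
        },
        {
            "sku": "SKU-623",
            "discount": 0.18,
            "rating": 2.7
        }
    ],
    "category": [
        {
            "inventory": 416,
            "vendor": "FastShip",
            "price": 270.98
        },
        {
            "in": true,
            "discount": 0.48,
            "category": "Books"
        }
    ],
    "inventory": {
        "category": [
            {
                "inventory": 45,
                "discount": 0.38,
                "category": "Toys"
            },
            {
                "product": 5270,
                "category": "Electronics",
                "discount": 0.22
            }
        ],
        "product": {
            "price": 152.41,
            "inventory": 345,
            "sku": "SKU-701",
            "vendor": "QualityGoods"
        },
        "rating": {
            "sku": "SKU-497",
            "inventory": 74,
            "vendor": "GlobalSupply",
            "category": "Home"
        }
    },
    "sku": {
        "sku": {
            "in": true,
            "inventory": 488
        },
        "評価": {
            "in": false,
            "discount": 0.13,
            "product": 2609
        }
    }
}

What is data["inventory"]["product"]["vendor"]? "QualityGoods"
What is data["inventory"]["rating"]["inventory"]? 74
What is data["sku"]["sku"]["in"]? True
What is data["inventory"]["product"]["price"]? 152.41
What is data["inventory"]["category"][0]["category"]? "Toys"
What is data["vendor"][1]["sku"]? "SKU-623"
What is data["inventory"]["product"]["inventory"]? 345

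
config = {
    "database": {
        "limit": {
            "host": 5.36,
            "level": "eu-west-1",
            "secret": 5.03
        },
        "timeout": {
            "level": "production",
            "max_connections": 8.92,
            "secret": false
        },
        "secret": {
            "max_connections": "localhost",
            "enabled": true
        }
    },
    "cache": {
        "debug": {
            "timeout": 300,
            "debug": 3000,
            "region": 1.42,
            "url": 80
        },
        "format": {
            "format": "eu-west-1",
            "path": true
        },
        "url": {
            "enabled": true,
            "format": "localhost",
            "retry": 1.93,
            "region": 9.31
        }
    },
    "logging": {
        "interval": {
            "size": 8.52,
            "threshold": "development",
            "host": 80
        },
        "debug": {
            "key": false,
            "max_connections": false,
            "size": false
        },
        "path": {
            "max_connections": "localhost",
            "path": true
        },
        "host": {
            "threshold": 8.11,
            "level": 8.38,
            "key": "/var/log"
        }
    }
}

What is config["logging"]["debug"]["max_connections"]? False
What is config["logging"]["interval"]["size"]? 8.52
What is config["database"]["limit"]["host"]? 5.36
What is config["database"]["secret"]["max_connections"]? "localhost"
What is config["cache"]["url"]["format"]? "localhost"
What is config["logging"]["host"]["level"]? 8.38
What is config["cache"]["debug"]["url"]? 80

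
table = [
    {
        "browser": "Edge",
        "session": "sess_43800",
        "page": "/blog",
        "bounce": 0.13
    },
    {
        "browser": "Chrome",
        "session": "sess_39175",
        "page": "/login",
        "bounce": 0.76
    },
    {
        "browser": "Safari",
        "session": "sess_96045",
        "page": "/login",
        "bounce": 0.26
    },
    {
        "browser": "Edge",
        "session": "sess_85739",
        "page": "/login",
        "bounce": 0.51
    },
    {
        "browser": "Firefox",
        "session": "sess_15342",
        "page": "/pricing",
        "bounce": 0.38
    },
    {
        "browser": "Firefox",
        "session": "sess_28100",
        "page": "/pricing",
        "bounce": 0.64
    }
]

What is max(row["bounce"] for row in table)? 0.76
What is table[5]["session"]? "sess_28100"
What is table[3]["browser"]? "Edge"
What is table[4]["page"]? "/pricing"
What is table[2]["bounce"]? 0.26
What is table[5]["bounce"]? 0.64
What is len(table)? 6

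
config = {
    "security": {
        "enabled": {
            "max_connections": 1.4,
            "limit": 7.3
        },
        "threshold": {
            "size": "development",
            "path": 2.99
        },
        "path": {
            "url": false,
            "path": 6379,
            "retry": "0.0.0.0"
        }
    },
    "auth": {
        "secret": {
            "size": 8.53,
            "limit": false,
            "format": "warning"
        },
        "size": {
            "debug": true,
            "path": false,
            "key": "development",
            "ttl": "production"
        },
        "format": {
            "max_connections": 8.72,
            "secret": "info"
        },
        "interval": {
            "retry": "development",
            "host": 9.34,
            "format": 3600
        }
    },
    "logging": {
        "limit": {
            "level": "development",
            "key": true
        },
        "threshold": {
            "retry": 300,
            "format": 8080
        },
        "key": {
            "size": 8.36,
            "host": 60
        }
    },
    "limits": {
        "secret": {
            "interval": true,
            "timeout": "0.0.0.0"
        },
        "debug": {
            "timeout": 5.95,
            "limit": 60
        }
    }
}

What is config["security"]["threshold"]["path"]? 2.99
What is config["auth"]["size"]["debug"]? True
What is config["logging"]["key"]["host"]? 60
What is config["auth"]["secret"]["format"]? "warning"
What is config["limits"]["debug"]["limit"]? 60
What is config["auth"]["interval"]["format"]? 3600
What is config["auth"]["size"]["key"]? "development"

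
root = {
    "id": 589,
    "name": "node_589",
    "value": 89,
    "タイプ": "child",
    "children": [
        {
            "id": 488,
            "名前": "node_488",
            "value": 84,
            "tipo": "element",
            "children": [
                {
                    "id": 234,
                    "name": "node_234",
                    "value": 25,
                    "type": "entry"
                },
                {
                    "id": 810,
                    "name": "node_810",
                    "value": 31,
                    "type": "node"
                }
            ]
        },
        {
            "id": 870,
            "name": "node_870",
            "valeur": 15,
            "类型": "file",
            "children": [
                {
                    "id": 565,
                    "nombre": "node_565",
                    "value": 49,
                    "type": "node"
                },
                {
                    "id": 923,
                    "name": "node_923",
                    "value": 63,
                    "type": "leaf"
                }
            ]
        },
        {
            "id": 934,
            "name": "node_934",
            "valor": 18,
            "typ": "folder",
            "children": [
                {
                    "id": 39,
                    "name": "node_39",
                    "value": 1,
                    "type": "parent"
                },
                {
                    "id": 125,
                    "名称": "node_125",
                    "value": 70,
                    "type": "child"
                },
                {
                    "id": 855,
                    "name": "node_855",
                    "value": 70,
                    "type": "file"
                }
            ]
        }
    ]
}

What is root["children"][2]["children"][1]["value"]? 70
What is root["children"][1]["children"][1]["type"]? "leaf"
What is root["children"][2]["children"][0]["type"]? "parent"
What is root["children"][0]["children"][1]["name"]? "node_810"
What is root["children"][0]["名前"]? "node_488"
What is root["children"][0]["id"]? 488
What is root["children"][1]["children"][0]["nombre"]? "node_565"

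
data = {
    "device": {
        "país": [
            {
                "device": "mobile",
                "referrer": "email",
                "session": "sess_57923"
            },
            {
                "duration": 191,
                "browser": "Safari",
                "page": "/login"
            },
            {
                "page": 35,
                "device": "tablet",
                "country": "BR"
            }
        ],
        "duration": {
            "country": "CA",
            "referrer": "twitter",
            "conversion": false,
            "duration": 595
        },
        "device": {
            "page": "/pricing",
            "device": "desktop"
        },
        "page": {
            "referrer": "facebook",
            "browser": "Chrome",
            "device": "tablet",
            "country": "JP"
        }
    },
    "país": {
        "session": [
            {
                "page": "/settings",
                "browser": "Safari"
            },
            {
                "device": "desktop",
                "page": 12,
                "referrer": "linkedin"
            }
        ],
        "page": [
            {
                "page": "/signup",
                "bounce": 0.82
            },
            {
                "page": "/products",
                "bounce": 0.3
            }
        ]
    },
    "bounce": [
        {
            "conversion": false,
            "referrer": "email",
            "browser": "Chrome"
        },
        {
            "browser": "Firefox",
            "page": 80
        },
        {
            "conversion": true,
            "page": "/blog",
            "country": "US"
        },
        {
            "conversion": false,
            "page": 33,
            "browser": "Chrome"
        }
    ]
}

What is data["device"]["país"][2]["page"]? 35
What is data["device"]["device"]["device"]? "desktop"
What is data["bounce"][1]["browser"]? "Firefox"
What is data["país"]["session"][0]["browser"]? "Safari"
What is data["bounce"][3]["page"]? 33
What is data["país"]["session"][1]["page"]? 12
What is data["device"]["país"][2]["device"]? "tablet"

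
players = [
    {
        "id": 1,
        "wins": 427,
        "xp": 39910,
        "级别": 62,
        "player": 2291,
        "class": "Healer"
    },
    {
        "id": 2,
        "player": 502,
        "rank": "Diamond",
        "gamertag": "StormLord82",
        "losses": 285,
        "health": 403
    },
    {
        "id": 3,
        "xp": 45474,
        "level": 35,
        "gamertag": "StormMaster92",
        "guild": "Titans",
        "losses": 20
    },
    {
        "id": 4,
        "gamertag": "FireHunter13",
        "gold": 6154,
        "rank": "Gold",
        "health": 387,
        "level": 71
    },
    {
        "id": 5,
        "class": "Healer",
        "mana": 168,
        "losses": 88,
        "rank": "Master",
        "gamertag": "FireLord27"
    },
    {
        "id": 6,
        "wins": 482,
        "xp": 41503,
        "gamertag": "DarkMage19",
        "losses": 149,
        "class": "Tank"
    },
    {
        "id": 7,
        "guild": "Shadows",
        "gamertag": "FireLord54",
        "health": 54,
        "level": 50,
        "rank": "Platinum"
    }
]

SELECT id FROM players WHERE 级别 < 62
[]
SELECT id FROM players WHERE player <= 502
[2]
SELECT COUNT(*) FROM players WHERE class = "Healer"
2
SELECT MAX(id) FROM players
7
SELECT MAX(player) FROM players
2291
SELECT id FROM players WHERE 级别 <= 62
[1]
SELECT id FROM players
[1, 2, 3, 4, 5, 6, 7]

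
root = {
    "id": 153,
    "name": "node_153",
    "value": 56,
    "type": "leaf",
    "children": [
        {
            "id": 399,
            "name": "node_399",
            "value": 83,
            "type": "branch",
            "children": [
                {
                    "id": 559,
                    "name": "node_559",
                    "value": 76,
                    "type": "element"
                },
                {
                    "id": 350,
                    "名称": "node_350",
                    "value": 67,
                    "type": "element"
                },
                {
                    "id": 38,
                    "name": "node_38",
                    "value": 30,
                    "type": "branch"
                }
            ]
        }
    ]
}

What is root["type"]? "leaf"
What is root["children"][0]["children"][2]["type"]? "branch"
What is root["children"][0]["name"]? "node_399"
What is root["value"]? 56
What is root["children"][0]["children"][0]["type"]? "element"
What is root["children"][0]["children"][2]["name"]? "node_38"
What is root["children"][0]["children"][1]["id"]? 350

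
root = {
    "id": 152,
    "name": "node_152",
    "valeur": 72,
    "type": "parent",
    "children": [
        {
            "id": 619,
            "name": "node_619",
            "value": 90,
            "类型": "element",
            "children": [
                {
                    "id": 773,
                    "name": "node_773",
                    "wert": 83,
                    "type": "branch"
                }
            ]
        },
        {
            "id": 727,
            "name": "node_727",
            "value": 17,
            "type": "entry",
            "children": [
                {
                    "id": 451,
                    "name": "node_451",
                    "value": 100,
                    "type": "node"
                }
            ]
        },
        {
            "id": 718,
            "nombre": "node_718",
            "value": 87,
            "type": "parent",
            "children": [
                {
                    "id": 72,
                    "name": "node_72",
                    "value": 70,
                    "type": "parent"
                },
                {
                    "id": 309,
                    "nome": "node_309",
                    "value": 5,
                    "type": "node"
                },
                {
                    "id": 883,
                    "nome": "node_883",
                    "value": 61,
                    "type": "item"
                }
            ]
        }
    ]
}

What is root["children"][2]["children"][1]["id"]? 309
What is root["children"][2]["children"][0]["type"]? "parent"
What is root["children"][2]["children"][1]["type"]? "node"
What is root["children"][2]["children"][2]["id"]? 883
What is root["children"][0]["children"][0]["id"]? 773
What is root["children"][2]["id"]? 718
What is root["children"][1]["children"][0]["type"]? "node"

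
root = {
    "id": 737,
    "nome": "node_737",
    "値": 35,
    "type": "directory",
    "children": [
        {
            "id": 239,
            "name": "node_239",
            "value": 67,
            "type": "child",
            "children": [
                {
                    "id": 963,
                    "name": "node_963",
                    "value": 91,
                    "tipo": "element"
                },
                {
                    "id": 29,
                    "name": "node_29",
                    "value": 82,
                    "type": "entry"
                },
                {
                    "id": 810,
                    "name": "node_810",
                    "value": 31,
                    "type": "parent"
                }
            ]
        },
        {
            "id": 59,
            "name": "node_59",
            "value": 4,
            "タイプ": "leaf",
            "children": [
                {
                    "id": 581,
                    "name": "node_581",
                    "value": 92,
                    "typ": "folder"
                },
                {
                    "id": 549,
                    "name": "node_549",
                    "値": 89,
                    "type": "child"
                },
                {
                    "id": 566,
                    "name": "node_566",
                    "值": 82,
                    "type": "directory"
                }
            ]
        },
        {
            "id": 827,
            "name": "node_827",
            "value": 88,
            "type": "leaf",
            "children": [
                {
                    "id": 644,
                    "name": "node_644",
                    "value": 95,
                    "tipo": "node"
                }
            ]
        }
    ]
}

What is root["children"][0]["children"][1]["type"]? "entry"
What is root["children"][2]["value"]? 88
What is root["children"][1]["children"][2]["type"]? "directory"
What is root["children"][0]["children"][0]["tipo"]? "element"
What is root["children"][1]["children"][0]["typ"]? "folder"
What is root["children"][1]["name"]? "node_59"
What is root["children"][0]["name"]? "node_239"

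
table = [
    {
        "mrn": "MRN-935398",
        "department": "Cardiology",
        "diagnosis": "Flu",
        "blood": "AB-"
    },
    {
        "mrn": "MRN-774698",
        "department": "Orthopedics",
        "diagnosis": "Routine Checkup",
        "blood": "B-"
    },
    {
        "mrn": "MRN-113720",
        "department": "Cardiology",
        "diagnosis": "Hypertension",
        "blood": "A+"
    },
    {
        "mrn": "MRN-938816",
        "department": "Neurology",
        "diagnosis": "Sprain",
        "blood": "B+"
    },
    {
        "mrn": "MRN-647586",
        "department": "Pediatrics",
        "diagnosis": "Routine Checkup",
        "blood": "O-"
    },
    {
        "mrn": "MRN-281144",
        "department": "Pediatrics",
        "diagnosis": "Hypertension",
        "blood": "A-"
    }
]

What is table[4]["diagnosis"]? "Routine Checkup"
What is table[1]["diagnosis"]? "Routine Checkup"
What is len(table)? 6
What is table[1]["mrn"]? "MRN-774698"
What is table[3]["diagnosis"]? "Sprain"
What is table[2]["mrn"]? "MRN-113720"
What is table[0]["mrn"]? "MRN-935398"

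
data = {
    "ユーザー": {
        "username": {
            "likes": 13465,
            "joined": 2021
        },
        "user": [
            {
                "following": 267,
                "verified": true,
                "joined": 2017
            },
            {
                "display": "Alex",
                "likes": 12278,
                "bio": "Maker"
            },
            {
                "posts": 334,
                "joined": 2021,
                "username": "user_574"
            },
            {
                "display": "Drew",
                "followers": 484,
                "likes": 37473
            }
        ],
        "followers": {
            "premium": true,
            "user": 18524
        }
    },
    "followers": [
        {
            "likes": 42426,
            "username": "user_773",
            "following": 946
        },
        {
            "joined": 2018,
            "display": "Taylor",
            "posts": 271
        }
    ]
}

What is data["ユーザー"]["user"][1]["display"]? "Alex"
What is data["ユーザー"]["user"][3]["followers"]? 484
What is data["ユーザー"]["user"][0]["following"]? 267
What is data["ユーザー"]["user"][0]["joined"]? 2017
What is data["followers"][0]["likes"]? 42426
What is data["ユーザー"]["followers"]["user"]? 18524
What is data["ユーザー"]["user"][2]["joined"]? 2021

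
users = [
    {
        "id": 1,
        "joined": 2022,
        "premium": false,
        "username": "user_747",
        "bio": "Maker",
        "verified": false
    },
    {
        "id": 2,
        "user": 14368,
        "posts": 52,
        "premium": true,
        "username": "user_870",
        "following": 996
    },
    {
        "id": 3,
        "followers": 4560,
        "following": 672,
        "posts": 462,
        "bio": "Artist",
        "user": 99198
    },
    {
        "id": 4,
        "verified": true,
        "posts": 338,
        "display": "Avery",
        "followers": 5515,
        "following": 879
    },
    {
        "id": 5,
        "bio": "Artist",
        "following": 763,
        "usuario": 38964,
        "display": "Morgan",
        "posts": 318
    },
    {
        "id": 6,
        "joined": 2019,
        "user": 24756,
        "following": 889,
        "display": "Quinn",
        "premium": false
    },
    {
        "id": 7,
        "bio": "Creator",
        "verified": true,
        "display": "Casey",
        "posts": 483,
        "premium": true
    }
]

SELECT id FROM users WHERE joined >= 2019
[1, 6]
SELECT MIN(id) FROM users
1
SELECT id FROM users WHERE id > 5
[6, 7]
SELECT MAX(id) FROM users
7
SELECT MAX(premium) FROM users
True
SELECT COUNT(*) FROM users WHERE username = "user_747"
1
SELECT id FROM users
[1, 2, 3, 4, 5, 6, 7]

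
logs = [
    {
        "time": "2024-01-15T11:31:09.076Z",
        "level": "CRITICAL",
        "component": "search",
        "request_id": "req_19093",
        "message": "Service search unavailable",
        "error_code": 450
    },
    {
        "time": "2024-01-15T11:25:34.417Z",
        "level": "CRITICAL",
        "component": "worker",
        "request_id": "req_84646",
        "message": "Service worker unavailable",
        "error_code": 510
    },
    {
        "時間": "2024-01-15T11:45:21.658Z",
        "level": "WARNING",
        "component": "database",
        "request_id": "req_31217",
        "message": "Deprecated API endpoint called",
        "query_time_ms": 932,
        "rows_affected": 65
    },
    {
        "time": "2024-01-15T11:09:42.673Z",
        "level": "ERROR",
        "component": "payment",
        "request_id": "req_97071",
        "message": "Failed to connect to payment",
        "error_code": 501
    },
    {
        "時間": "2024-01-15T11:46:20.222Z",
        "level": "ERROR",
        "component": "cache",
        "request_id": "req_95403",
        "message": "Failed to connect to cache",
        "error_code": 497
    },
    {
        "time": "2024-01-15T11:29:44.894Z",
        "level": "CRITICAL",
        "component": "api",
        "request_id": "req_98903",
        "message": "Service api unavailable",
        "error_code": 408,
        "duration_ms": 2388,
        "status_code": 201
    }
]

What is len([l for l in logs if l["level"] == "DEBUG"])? 0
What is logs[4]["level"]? "ERROR"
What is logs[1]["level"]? "CRITICAL"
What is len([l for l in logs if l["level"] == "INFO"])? 0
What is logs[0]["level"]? "CRITICAL"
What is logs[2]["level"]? "WARNING"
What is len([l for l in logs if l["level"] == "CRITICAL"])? 3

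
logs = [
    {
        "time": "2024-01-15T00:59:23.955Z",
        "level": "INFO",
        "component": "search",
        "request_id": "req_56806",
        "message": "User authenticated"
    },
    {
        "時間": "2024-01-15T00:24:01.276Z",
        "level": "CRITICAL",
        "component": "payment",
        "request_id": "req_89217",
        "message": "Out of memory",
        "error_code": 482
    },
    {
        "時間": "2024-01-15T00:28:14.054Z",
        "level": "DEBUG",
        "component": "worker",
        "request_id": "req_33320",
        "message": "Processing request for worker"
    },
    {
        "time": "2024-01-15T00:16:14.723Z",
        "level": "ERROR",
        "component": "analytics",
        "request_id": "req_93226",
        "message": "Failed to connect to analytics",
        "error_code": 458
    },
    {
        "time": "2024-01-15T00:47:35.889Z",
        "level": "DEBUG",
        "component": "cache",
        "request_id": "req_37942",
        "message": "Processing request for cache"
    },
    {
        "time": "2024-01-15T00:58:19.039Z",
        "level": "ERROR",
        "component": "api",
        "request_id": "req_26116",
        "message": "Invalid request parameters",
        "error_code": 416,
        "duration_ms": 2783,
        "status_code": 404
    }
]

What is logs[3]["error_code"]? 458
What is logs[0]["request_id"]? "req_56806"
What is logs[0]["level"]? "INFO"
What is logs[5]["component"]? "api"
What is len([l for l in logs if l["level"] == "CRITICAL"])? 1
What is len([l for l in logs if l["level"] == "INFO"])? 1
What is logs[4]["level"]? "DEBUG"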